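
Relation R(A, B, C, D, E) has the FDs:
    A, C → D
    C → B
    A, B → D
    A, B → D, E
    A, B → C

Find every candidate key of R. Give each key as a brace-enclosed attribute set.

No FD produces {A}, so it must be in every candidate key.
Closure of {A, B} is {A, B, C, D, E}, the whole schema; {A, B} is a candidate key.
Closure of {A, C} is {A, B, C, D, E}, the whole schema; {A, C} is a candidate key.
These are minimal and exhaustive — every other superkey contains one of them.

{A, B}, {A, C}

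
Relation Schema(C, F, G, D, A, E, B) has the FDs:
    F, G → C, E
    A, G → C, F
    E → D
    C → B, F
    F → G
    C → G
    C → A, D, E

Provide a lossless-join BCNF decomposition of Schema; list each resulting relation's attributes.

Candidate keys of the original relation: {A, G}, {C}, {F}.
In {A, B, C, D, E, F, G}, {E} is not a superkey ({E}⁺ restricted to this set is {D, E}), so split on E → D into {D, E} and {A, B, C, E, F, G}.
{D, E} has no BCNF violation.
{A, B, C, E, F, G} has no BCNF violation.

{A, B, C, E, F, G}; {D, E}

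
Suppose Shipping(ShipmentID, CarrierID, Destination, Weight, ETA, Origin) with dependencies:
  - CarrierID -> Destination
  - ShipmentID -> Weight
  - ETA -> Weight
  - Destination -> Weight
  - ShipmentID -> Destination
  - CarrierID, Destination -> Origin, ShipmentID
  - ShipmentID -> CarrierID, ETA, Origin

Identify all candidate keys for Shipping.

{CarrierID}⁺ = {CarrierID, Destination, ETA, Origin, ShipmentID, Weight}, which is every attribute, so {CarrierID} is a candidate key.
{ShipmentID}⁺ = {CarrierID, Destination, ETA, Origin, ShipmentID, Weight}, which is every attribute, so {ShipmentID} is a candidate key.
These are minimal and exhaustive — every other superkey contains one of them.

{CarrierID}, {ShipmentID}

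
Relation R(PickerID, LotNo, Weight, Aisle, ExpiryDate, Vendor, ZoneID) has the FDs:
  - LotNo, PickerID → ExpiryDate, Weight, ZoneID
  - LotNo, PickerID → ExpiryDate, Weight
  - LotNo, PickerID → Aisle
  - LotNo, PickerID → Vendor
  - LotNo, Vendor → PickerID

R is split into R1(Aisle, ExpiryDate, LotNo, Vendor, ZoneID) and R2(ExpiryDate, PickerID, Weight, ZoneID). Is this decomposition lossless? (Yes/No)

No

R1 ∩ R2 = {ExpiryDate, ZoneID}; its closure under F is {ExpiryDate, ZoneID}.
The closure covers neither R1 nor R2 entirely; the join is not lossless.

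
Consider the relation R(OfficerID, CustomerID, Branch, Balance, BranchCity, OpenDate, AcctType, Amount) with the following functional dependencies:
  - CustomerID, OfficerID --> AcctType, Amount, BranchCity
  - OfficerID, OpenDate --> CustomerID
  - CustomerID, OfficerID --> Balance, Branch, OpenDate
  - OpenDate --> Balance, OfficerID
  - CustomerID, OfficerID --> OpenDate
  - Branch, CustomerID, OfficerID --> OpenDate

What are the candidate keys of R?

{CustomerID, OfficerID}, {OpenDate}

Closure of {OpenDate} is {AcctType, Amount, Balance, Branch, BranchCity, CustomerID, OfficerID, OpenDate}, the whole schema; {OpenDate} is a candidate key.
Closure of {CustomerID, OfficerID} is {AcctType, Amount, Balance, Branch, BranchCity, CustomerID, OfficerID, OpenDate}, the whole schema; {CustomerID, OfficerID} is a candidate key.
Any other superkey properly contains one of these, so there are no further candidate keys.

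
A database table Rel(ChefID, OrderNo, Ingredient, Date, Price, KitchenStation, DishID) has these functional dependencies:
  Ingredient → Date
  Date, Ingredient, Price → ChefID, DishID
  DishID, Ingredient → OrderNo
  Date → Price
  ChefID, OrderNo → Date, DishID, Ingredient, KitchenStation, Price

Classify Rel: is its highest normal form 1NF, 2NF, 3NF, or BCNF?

2NF

Candidate keys: {ChefID, OrderNo}, {Ingredient}. Prime attributes: {ChefID, Ingredient, OrderNo}.
Date → Price breaks BCNF: {Date}⁺ = {Date, Price}, so {Date} is not a superkey.
Date → Price has non-prime {Price} on the right and a non-superkey on the left, so 3NF fails.
No non-prime attribute depends on a proper subset of any candidate key, so 2NF holds.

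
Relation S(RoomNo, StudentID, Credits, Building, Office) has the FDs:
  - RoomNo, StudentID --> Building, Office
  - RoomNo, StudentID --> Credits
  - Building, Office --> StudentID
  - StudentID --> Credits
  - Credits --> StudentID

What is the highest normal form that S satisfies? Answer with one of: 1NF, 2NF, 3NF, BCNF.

3NF

Candidate keys: {Building, Office, RoomNo}, {Credits, RoomNo}, {RoomNo, StudentID}. Prime attributes: {Building, Credits, Office, RoomNo, StudentID}.
For Building, Office --> StudentID we have {Building, Office}⁺ = {Building, Credits, Office, StudentID}; {Building, Office} is not a superkey, so BCNF fails.
Since {StudentID} ⊆ prime attributes and every other non-superkey FD also has a prime right side, the schema is in 3NF.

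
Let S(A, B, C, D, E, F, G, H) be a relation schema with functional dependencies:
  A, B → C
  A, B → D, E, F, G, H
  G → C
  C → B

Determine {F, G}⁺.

{B, C, F, G}

Start with {F, G}.
G → C applies; add {C} → now {C, F, G}.
C → B applies; add {B} → now {B, C, F, G}.
No further FD applies.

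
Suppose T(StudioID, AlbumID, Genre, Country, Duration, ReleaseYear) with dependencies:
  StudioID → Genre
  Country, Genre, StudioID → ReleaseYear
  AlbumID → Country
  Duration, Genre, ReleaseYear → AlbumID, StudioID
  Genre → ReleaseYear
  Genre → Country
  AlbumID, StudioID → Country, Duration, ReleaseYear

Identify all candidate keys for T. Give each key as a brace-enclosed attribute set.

{AlbumID, StudioID}⁺ = {AlbumID, Country, Duration, Genre, ReleaseYear, StudioID} — all of the relation — so {AlbumID, StudioID} is a candidate key.
{Duration, Genre}⁺ = {AlbumID, Country, Duration, Genre, ReleaseYear, StudioID} — all of the relation — so {Duration, Genre} is a candidate key.
{Duration, StudioID}⁺ = {AlbumID, Country, Duration, Genre, ReleaseYear, StudioID} — all of the relation — so {Duration, StudioID} is a candidate key.
No proper subset of any of these is a key, and no other minimal superkey exists.

{AlbumID, StudioID}, {Duration, Genre}, {Duration, StudioID}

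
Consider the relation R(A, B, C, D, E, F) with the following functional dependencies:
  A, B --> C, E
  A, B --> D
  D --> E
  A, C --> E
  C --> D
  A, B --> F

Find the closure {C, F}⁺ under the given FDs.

Start with {C, F}.
C --> D applies; add {D} → now {C, D, F}.
D --> E applies; add {E} → now {C, D, E, F}.
No further FD applies.

{C, D, E, F}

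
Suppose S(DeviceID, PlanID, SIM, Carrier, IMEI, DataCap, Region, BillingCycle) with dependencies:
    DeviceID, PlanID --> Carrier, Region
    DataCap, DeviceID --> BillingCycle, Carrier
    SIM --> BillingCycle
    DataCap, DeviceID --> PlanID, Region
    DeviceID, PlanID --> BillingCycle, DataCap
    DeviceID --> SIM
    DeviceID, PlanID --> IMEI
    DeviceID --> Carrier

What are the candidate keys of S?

No FD produces {DeviceID}, so it must be in every candidate key.
Closure of {DataCap, DeviceID} is {BillingCycle, Carrier, DataCap, DeviceID, IMEI, PlanID, Region, SIM}, the whole schema; {DataCap, DeviceID} is a candidate key.
Closure of {DeviceID, PlanID} is {BillingCycle, Carrier, DataCap, DeviceID, IMEI, PlanID, Region, SIM}, the whole schema; {DeviceID, PlanID} is a candidate key.
These are minimal and exhaustive — every other superkey contains one of them.

{DataCap, DeviceID}, {DeviceID, PlanID}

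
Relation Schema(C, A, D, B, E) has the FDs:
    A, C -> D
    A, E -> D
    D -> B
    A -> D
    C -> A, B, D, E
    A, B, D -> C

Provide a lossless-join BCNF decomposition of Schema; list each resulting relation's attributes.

Candidate keys of the original relation: {A}, {C}.
In {A, B, C, D, E}, {D} is not a superkey ({D}⁺ restricted to this set is {B, D}), so split on D -> B into {B, D} and {A, C, D, E}.
{B, D} has no BCNF violation.
{A, C, D, E} has no BCNF violation.

{A, C, D, E}; {B, D}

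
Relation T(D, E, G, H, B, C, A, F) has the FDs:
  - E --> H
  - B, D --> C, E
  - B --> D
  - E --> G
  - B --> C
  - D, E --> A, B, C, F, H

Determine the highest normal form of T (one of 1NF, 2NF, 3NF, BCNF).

Candidate keys: {B}, {D, E}. Prime attributes: {B, D, E}.
For E --> H we have {E}⁺ = {E, G, H}; {E} is not a superkey, so BCNF fails.
E --> H has non-prime {H} on the right and a non-superkey on the left, so 3NF fails.
The proper key subset {E} of {D, E} determines non-prime {G, H}, so the relation is not even in 2NF.

1NF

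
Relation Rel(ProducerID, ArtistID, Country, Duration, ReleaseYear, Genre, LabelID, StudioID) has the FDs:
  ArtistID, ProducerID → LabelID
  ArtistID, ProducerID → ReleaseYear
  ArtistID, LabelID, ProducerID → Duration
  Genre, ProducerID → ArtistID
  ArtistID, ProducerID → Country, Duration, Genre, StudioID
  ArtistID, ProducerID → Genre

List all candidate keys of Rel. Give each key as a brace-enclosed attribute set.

{ArtistID, ProducerID}, {Genre, ProducerID}

Attributes never on any right-hand side: {ProducerID} — every candidate key must contain it.
{ArtistID, ProducerID}⁺ = {ArtistID, Country, Duration, Genre, LabelID, ProducerID, ReleaseYear, StudioID}, which is every attribute, so {ArtistID, ProducerID} is a candidate key.
{Genre, ProducerID}⁺ = {ArtistID, Country, Duration, Genre, LabelID, ProducerID, ReleaseYear, StudioID}, which is every attribute, so {Genre, ProducerID} is a candidate key.
These are minimal and exhaustive — every other superkey contains one of them.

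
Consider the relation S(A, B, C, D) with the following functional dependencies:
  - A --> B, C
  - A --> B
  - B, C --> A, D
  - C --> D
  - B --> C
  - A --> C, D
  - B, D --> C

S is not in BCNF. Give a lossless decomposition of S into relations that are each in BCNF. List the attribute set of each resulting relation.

{A, B, C}; {C, D}

Candidate keys of the original relation: {A}, {B}.
In {A, B, C, D}, {C} is not a superkey ({C}⁺ restricted to this set is {C, D}), so split on C --> D into {C, D} and {A, B, C}.
{C, D} has no BCNF violation.
{A, B, C} has no BCNF violation.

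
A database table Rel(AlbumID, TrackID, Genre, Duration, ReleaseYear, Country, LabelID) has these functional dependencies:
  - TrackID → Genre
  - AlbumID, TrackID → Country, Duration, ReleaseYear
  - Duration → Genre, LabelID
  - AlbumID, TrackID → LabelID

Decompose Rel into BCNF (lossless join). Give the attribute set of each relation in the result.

{AlbumID, Country, Duration, ReleaseYear, TrackID}; {Duration, LabelID}; {Genre, TrackID}

Candidate key of the original relation: {AlbumID, TrackID}.
{AlbumID, Country, Duration, Genre, LabelID, ReleaseYear, TrackID}: {TrackID} determines {Genre, TrackID} here but is not a superkey — split on TrackID → Genre, giving {Genre, TrackID} and {AlbumID, Country, Duration, LabelID, ReleaseYear, TrackID}.
{Genre, TrackID} has no BCNF violation.
{AlbumID, Country, Duration, LabelID, ReleaseYear, TrackID}: {Duration} determines {Duration, LabelID} here but is not a superkey — split on Duration → LabelID, giving {Duration, LabelID} and {AlbumID, Country, Duration, ReleaseYear, TrackID}.
{Duration, LabelID} has no BCNF violation.
{AlbumID, Country, Duration, ReleaseYear, TrackID} has no BCNF violation.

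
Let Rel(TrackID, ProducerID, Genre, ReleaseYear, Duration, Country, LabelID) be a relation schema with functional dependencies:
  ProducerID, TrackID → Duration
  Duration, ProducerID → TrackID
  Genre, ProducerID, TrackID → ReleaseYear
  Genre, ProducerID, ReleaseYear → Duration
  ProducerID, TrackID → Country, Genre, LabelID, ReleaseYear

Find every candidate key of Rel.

{Duration, ProducerID}, {Genre, ProducerID, ReleaseYear}, {ProducerID, TrackID}

No FD produces {ProducerID}, so it must be in every candidate key.
Closure of {Duration, ProducerID} is {Country, Duration, Genre, LabelID, ProducerID, ReleaseYear, TrackID}, the whole schema; {Duration, ProducerID} is a candidate key.
Closure of {ProducerID, TrackID} is {Country, Duration, Genre, LabelID, ProducerID, ReleaseYear, TrackID}, the whole schema; {ProducerID, TrackID} is a candidate key.
Closure of {Genre, ProducerID, ReleaseYear} is {Country, Duration, Genre, LabelID, ProducerID, ReleaseYear, TrackID}, the whole schema; {Genre, ProducerID, ReleaseYear} is a candidate key.
No proper subset of any of these is a key, and no other minimal superkey exists.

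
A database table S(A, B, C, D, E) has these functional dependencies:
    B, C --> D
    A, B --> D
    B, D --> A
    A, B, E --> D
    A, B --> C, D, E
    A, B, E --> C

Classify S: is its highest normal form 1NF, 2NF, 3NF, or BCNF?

BCNF

Candidate keys: {A, B}, {B, C}, {B, D}. Prime attributes: {A, B, C, D}.
Every FD has a superkey on the left, so the relation is in BCNF.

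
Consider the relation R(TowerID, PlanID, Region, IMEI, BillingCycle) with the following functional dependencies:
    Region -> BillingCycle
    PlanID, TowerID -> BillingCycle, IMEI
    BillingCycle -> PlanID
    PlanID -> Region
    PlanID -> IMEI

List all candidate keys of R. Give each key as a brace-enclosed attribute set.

No FD produces {TowerID}, so it must be in every candidate key.
{BillingCycle, TowerID}⁺ = {BillingCycle, IMEI, PlanID, Region, TowerID}, which is every attribute, so {BillingCycle, TowerID} is a candidate key.
{PlanID, TowerID}⁺ = {BillingCycle, IMEI, PlanID, Region, TowerID}, which is every attribute, so {PlanID, TowerID} is a candidate key.
{Region, TowerID}⁺ = {BillingCycle, IMEI, PlanID, Region, TowerID}, which is every attribute, so {Region, TowerID} is a candidate key.
Any other superkey properly contains one of these, so there are no further candidate keys.

{BillingCycle, TowerID}, {PlanID, TowerID}, {Region, TowerID}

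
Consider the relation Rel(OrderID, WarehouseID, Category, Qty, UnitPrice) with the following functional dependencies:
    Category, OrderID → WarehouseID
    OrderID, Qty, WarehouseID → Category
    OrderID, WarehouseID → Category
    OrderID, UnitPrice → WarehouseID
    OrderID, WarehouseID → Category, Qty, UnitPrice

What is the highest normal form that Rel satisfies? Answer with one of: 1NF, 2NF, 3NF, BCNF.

BCNF

Candidate keys: {Category, OrderID}, {OrderID, UnitPrice}, {OrderID, WarehouseID}. Prime attributes: {Category, OrderID, UnitPrice, WarehouseID}.
Every FD has a superkey on the left, so the relation is in BCNF.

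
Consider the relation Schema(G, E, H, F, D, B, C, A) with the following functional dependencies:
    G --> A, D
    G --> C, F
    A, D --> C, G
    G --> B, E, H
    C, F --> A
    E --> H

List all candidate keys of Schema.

Closure of {G} is {A, B, C, D, E, F, G, H}, the whole schema; {G} is a candidate key.
Closure of {A, D} is {A, B, C, D, E, F, G, H}, the whole schema; {A, D} is a candidate key.
Closure of {C, D, F} is {A, B, C, D, E, F, G, H}, the whole schema; {C, D, F} is a candidate key.
These are minimal and exhaustive — every other superkey contains one of them.

{A, D}, {C, D, F}, {G}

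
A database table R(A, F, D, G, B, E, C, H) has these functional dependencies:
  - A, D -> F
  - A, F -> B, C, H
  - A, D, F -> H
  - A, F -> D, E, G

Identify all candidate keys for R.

Attributes never on any right-hand side: {A} — every candidate key must contain it.
Closure of {A, D} is {A, B, C, D, E, F, G, H}, the whole schema; {A, D} is a candidate key.
Closure of {A, F} is {A, B, C, D, E, F, G, H}, the whole schema; {A, F} is a candidate key.
No proper subset of any of these is a key, and no other minimal superkey exists.

{A, D}, {A, F}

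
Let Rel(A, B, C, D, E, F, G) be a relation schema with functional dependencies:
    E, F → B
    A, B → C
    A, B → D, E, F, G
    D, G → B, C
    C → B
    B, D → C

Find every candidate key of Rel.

{A} never appears on the right of any FD, so every key must include it.
{A, B} is a candidate key since {A, B}⁺ = {A, B, C, D, E, F, G} covers every attribute.
{A, C} is a candidate key since {A, C}⁺ = {A, B, C, D, E, F, G} covers every attribute.
{A, D, G} is a candidate key since {A, D, G}⁺ = {A, B, C, D, E, F, G} covers every attribute.
{A, E, F} is a candidate key since {A, E, F}⁺ = {A, B, C, D, E, F, G} covers every attribute.
Any other superkey properly contains one of these, so there are no further candidate keys.

{A, B}, {A, C}, {A, D, G}, {A, E, F}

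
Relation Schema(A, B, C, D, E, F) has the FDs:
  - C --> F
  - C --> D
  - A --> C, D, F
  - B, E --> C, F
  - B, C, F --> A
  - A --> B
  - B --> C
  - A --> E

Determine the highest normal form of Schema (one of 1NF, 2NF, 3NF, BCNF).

2NF

Candidate keys: {A}, {B}. Prime attributes: {A, B}.
For C --> F we have {C}⁺ = {C, D, F}; {C} is not a superkey, so BCNF fails.
C --> F determines the non-prime attribute {F} from a non-superkey — 3NF is violated.
All keys have size 1, which rules out partial dependencies — 2NF is satisfied.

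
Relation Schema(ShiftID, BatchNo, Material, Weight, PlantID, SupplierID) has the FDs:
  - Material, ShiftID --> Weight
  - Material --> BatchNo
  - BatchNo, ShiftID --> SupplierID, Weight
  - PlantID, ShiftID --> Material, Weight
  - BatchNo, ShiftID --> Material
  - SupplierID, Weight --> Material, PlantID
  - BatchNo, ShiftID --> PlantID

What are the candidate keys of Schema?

Attributes never on any right-hand side: {ShiftID} — every candidate key must contain it.
{BatchNo, ShiftID} is a candidate key since {BatchNo, ShiftID}⁺ = {BatchNo, Material, PlantID, ShiftID, SupplierID, Weight} covers every attribute.
{Material, ShiftID} is a candidate key since {Material, ShiftID}⁺ = {BatchNo, Material, PlantID, ShiftID, SupplierID, Weight} covers every attribute.
{PlantID, ShiftID} is a candidate key since {PlantID, ShiftID}⁺ = {BatchNo, Material, PlantID, ShiftID, SupplierID, Weight} covers every attribute.
{ShiftID, SupplierID, Weight} is a candidate key since {ShiftID, SupplierID, Weight}⁺ = {BatchNo, Material, PlantID, ShiftID, SupplierID, Weight} covers every attribute.
These are minimal and exhaustive — every other superkey contains one of them.

{BatchNo, ShiftID}, {Material, ShiftID}, {PlantID, ShiftID}, {ShiftID, SupplierID, Weight}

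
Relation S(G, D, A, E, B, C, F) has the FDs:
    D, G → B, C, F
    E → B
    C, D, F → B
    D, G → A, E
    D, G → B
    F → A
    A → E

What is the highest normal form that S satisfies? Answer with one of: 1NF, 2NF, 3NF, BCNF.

2NF

Candidate key: {D, G}. Prime attributes: {D, G}.
E → B breaks BCNF: {E}⁺ = {B, E}, so {E} is not a superkey.
E → B determines the non-prime attribute {B} from a non-superkey — 3NF is violated.
No proper subset of a key has a non-prime attribute in its closure, so there is no partial dependency; 2NF holds.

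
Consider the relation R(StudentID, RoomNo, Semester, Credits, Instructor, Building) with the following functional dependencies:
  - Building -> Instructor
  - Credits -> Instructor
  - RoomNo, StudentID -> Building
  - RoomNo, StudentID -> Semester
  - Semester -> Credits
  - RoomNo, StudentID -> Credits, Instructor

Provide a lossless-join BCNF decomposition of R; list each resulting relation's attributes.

{Building, Instructor}; {Building, RoomNo, Semester, StudentID}; {Credits, Semester}

Candidate key of the original relation: {RoomNo, StudentID}.
Within {Building, Credits, Instructor, RoomNo, Semester, StudentID}: {Building}⁺ ∩ {Building, Credits, Instructor, RoomNo, Semester, StudentID} = {Building, Instructor}, not the whole set, so Building -> Instructor violates BCNF; decompose into {Building, Instructor} and {Building, Credits, RoomNo, Semester, StudentID}.
{Building, Instructor} is in BCNF.
Within {Building, Credits, RoomNo, Semester, StudentID}: {Semester}⁺ ∩ {Building, Credits, RoomNo, Semester, StudentID} = {Credits, Semester}, not the whole set, so Semester -> Credits violates BCNF; decompose into {Credits, Semester} and {Building, RoomNo, Semester, StudentID}.
{Credits, Semester} is in BCNF.
{Building, RoomNo, Semester, StudentID} is in BCNF.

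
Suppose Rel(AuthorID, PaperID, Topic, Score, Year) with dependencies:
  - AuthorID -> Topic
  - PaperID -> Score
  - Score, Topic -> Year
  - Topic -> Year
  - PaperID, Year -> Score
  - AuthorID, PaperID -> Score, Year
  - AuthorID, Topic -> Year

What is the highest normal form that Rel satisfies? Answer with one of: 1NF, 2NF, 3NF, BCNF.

1NF

Candidate key: {AuthorID, PaperID}. Prime attributes: {AuthorID, PaperID}.
AuthorID -> Topic: {AuthorID}⁺ = {AuthorID, Topic, Year}, which is not all of the attributes, so the left side is not a superkey — BCNF is violated.
AuthorID -> Topic has non-prime {Topic} on the right and a non-superkey on the left, so 3NF fails.
The proper key subset {AuthorID} of {AuthorID, PaperID} determines non-prime {Topic, Year}, so the relation is not even in 2NF.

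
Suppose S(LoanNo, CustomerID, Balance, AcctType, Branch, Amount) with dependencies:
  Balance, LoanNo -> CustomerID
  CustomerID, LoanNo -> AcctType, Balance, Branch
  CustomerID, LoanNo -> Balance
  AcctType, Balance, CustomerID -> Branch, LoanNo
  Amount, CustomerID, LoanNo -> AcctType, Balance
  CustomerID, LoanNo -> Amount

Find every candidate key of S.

{AcctType, Balance, CustomerID}, {Balance, LoanNo}, {CustomerID, LoanNo}

{Balance, LoanNo} is a candidate key since {Balance, LoanNo}⁺ = {AcctType, Amount, Balance, Branch, CustomerID, LoanNo} covers every attribute.
{CustomerID, LoanNo} is a candidate key since {CustomerID, LoanNo}⁺ = {AcctType, Amount, Balance, Branch, CustomerID, LoanNo} covers every attribute.
{AcctType, Balance, CustomerID} is a candidate key since {AcctType, Balance, CustomerID}⁺ = {AcctType, Amount, Balance, Branch, CustomerID, LoanNo} covers every attribute.
These are minimal and exhaustive — every other superkey contains one of them.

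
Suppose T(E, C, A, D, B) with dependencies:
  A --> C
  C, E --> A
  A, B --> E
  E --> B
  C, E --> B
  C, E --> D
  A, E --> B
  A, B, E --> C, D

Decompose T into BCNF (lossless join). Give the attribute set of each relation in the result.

Candidate keys of the original relation: {A, B}, {A, E}, {C, E}.
Within {A, B, C, D, E}: {A}⁺ ∩ {A, B, C, D, E} = {A, C}, not the whole set, so A --> C violates BCNF; decompose into {A, C} and {A, B, D, E}.
{A, C} is in BCNF.
Within {A, B, D, E}: {E}⁺ ∩ {A, B, D, E} = {B, E}, not the whole set, so E --> B violates BCNF; decompose into {B, E} and {A, D, E}.
{B, E} is in BCNF.
{A, D, E} is in BCNF.

{A, C}; {A, D, E}; {B, E}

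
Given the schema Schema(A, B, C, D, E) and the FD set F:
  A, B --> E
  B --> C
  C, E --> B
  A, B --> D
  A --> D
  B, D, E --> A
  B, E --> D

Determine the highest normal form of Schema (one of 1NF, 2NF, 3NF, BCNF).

Candidate keys: {A, B}, {B, E}, {C, E}. Prime attributes: {A, B, C, E}.
B --> C: {B}⁺ = {B, C}, which is not all of the attributes, so the left side is not a superkey — BCNF is violated.
Because {D} is non-prime and the left side of A --> D is not a superkey, the relation is not in 3NF.
Since {A} ⊂ {A, B} and {A}⁺ ⊇ {D} with {D} non-prime, there is a partial dependency; 2NF fails.

1NF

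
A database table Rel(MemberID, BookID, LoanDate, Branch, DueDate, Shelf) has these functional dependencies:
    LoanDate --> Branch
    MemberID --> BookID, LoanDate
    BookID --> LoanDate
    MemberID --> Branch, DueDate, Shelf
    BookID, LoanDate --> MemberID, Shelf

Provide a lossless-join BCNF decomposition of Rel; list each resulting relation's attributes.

{BookID, DueDate, LoanDate, MemberID, Shelf}; {Branch, LoanDate}

Candidate keys of the original relation: {BookID}, {MemberID}.
Within {BookID, Branch, DueDate, LoanDate, MemberID, Shelf}: {LoanDate}⁺ ∩ {BookID, Branch, DueDate, LoanDate, MemberID, Shelf} = {Branch, LoanDate}, not the whole set, so LoanDate --> Branch violates BCNF; decompose into {Branch, LoanDate} and {BookID, DueDate, LoanDate, MemberID, Shelf}.
{Branch, LoanDate}: every determinant is a superkey — BCNF.
{BookID, DueDate, LoanDate, MemberID, Shelf}: every determinant is a superkey — BCNF.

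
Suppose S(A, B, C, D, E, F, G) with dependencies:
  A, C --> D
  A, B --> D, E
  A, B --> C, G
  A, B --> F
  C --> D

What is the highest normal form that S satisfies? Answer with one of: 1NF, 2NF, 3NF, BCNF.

2NF

Candidate key: {A, B}. Prime attributes: {A, B}.
For A, C --> D we have {A, C}⁺ = {A, C, D}; {A, C} is not a superkey, so BCNF fails.
Because {D} is non-prime and the left side of A, C --> D is not a superkey, the relation is not in 3NF.
No non-prime attribute depends on a proper subset of any candidate key, so 2NF holds.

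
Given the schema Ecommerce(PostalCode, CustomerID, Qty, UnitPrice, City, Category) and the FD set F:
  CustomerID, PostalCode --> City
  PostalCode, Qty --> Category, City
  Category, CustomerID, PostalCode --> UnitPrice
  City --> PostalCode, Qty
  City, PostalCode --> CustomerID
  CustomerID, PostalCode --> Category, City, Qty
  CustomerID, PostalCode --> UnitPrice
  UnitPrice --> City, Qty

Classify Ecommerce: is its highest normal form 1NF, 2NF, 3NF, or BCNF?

Candidate keys: {City}, {CustomerID, PostalCode}, {PostalCode, Qty}, {UnitPrice}. Prime attributes: {City, CustomerID, PostalCode, Qty, UnitPrice}.
The left-hand side of every FD is a superkey, so BCNF is satisfied.

BCNF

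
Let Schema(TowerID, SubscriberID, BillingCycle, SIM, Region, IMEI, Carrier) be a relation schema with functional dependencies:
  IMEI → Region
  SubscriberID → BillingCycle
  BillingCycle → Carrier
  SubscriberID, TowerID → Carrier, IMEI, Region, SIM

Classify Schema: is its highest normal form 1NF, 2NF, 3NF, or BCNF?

1NF

Candidate key: {SubscriberID, TowerID}. Prime attributes: {SubscriberID, TowerID}.
IMEI → Region: {IMEI}⁺ = {IMEI, Region}, which is not all of the attributes, so the left side is not a superkey — BCNF is violated.
Because {Region} is non-prime and the left side of IMEI → Region is not a superkey, the relation is not in 3NF.
{SubscriberID} is a proper subset of the key {SubscriberID, TowerID}, and {SubscriberID}⁺ contains the non-prime attributes {BillingCycle, Carrier} — a partial dependency, so 2NF is violated.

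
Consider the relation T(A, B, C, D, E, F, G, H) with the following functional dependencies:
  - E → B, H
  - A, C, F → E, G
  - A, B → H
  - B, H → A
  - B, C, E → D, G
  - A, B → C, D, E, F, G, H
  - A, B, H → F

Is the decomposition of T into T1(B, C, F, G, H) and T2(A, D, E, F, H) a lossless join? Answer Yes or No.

T1 ∩ T2 = {F, H}; its closure under F is {F, H}.
The closure covers neither T1 nor T2 entirely; the join is not lossless.

No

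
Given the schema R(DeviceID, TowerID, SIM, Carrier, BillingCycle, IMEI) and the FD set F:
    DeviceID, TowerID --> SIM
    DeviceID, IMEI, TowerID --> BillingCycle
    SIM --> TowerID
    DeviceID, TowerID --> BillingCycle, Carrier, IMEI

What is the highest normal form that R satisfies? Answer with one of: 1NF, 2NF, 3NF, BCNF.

3NF

Candidate keys: {DeviceID, SIM}, {DeviceID, TowerID}. Prime attributes: {DeviceID, SIM, TowerID}.
SIM --> TowerID breaks BCNF: {SIM}⁺ = {SIM, TowerID}, so {SIM} is not a superkey.
Its right-hand attributes {TowerID} are all prime, as are those of every other non-superkey FD — the relation is in 3NF.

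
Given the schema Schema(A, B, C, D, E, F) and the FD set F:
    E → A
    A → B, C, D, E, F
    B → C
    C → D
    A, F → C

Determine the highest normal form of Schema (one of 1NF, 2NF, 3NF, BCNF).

2NF

Candidate keys: {A}, {E}. Prime attributes: {A, E}.
For B → C we have {B}⁺ = {B, C, D}; {B} is not a superkey, so BCNF fails.
B → C has non-prime {C} on the right and a non-superkey on the left, so 3NF fails.
Every candidate key is a single attribute, so no partial dependency is possible; 2NF holds.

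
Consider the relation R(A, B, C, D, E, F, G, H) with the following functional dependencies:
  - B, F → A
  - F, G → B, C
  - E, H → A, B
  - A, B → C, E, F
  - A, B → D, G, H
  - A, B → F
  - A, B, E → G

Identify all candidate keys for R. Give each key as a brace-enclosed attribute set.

{A, B}, {B, F}, {E, H}, {F, G}

{A, B}⁺ = {A, B, C, D, E, F, G, H}, which is every attribute, so {A, B} is a candidate key.
{B, F}⁺ = {A, B, C, D, E, F, G, H}, which is every attribute, so {B, F} is a candidate key.
{E, H}⁺ = {A, B, C, D, E, F, G, H}, which is every attribute, so {E, H} is a candidate key.
{F, G}⁺ = {A, B, C, D, E, F, G, H}, which is every attribute, so {F, G} is a candidate key.
These are minimal and exhaustive — every other superkey contains one of them.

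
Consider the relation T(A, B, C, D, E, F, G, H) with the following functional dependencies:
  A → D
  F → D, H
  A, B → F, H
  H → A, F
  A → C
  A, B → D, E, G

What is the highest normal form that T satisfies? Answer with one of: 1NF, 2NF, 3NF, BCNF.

1NF

Candidate keys: {A, B}, {B, F}, {B, H}. Prime attributes: {A, B, F, H}.
For A → D we have {A}⁺ = {A, C, D}; {A} is not a superkey, so BCNF fails.
A → D determines the non-prime attribute {D} from a non-superkey — 3NF is violated.
The proper key subset {A} of {A, B} determines non-prime {C, D}, so the relation is not even in 2NF.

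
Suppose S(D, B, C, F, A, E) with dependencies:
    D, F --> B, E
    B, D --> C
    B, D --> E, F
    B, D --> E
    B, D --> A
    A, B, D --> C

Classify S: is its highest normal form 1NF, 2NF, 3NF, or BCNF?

Candidate keys: {B, D}, {D, F}. Prime attributes: {B, D, F}.
Every FD has a superkey on the left, so the relation is in BCNF.

BCNF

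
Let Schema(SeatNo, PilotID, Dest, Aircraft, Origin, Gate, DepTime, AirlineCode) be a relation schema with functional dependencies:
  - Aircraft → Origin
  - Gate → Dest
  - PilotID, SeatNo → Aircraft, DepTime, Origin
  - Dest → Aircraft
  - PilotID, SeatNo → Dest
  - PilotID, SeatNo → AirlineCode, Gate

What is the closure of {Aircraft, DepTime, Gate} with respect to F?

{Aircraft, DepTime, Dest, Gate, Origin}

Start with {Aircraft, DepTime, Gate}.
Aircraft → Origin applies; add {Origin} → now {Aircraft, DepTime, Gate, Origin}.
Gate → Dest applies; add {Dest} → now {Aircraft, DepTime, Dest, Gate, Origin}.
No further FD applies.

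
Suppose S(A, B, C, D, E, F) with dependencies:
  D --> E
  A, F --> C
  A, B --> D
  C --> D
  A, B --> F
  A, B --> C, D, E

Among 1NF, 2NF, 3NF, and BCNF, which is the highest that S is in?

Candidate key: {A, B}. Prime attributes: {A, B}.
For D --> E we have {D}⁺ = {D, E}; {D} is not a superkey, so BCNF fails.
D --> E determines the non-prime attribute {E} from a non-superkey — 3NF is violated.
Checking every proper subset of each key, none determines a non-prime attribute — 2NF is satisfied.

2NF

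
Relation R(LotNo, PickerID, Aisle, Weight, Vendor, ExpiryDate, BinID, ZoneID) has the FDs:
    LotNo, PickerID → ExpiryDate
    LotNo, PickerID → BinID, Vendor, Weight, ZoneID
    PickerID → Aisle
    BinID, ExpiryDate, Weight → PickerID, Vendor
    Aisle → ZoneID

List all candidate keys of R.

Attributes never on any right-hand side: {LotNo} — every candidate key must contain it.
{LotNo, PickerID}⁺ = {Aisle, BinID, ExpiryDate, LotNo, PickerID, Vendor, Weight, ZoneID} — all of the relation — so {LotNo, PickerID} is a candidate key.
{BinID, ExpiryDate, LotNo, Weight}⁺ = {Aisle, BinID, ExpiryDate, LotNo, PickerID, Vendor, Weight, ZoneID} — all of the relation — so {BinID, ExpiryDate, LotNo, Weight} is a candidate key.
No proper subset of any of these is a key, and no other minimal superkey exists.

{BinID, ExpiryDate, LotNo, Weight}, {LotNo, PickerID}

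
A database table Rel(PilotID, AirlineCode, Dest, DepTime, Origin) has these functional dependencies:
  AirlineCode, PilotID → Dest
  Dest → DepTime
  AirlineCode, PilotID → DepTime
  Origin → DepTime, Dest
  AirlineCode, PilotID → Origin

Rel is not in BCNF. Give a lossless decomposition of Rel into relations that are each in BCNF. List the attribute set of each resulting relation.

Candidate key of the original relation: {AirlineCode, PilotID}.
{AirlineCode, DepTime, Dest, Origin, PilotID}: {Dest} determines {DepTime, Dest} here but is not a superkey — split on Dest → DepTime, giving {DepTime, Dest} and {AirlineCode, Dest, Origin, PilotID}.
{DepTime, Dest} has no BCNF violation.
{AirlineCode, Dest, Origin, PilotID}: {Origin} determines {Dest, Origin} here but is not a superkey — split on Origin → Dest, giving {Dest, Origin} and {AirlineCode, Origin, PilotID}.
{Dest, Origin} has no BCNF violation.
{AirlineCode, Origin, PilotID} has no BCNF violation.

{AirlineCode, Origin, PilotID}; {DepTime, Dest}; {Dest, Origin}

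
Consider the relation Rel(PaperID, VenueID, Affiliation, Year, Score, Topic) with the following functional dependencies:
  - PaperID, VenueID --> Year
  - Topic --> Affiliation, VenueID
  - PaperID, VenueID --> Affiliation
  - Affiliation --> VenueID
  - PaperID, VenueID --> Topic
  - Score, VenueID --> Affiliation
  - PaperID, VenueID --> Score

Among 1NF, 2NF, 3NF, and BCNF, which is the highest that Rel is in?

Candidate keys: {Affiliation, PaperID}, {PaperID, Topic}, {PaperID, VenueID}. Prime attributes: {Affiliation, PaperID, Topic, VenueID}.
Topic --> Affiliation, VenueID: {Topic}⁺ = {Affiliation, Topic, VenueID}, which is not all of the attributes, so the left side is not a superkey — BCNF is violated.
Its right-hand attributes {Affiliation, VenueID} are all prime, as are those of every other non-superkey FD — the relation is in 3NF.

3NF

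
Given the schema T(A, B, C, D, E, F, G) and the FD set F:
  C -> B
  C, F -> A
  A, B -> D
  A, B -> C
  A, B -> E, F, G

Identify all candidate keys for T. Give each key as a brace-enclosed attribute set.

{A, B}, {A, C}, {C, F}

Closure of {A, B} is {A, B, C, D, E, F, G}, the whole schema; {A, B} is a candidate key.
Closure of {A, C} is {A, B, C, D, E, F, G}, the whole schema; {A, C} is a candidate key.
Closure of {C, F} is {A, B, C, D, E, F, G}, the whole schema; {C, F} is a candidate key.
These are minimal and exhaustive — every other superkey contains one of them.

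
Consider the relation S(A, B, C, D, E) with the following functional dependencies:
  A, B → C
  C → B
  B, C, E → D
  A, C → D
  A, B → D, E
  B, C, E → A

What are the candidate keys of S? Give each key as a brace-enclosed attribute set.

{A, B}, {A, C}, {C, E}

{A, B} is a candidate key since {A, B}⁺ = {A, B, C, D, E} covers every attribute.
{A, C} is a candidate key since {A, C}⁺ = {A, B, C, D, E} covers every attribute.
{C, E} is a candidate key since {C, E}⁺ = {A, B, C, D, E} covers every attribute.
Any other superkey properly contains one of these, so there are no further candidate keys.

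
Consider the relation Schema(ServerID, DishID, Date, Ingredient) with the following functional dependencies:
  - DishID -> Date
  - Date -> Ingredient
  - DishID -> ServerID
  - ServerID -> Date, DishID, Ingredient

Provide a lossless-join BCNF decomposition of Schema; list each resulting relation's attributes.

{Date, DishID, ServerID}; {Date, Ingredient}

Candidate keys of the original relation: {DishID}, {ServerID}.
{Date, DishID, Ingredient, ServerID}: {Date} determines {Date, Ingredient} here but is not a superkey — split on Date -> Ingredient, giving {Date, Ingredient} and {Date, DishID, ServerID}.
{Date, Ingredient}: every determinant is a superkey — BCNF.
{Date, DishID, ServerID}: every determinant is a superkey — BCNF.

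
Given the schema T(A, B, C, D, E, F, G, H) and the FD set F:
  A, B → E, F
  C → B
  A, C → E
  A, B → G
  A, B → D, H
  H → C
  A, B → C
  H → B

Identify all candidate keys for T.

Attributes never on any right-hand side: {A} — every candidate key must contain it.
Closure of {A, B} is {A, B, C, D, E, F, G, H}, the whole schema; {A, B} is a candidate key.
Closure of {A, C} is {A, B, C, D, E, F, G, H}, the whole schema; {A, C} is a candidate key.
Closure of {A, H} is {A, B, C, D, E, F, G, H}, the whole schema; {A, H} is a candidate key.
These are minimal and exhaustive — every other superkey contains one of them.

{A, B}, {A, C}, {A, H}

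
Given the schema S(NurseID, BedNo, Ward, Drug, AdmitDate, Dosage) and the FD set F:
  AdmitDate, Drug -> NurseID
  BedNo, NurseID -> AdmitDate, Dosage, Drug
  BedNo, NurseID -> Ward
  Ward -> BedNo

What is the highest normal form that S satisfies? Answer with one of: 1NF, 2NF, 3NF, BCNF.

3NF

Candidate keys: {AdmitDate, BedNo, Drug}, {AdmitDate, Drug, Ward}, {BedNo, NurseID}, {NurseID, Ward}. Prime attributes: {AdmitDate, BedNo, Drug, NurseID, Ward}.
AdmitDate, Drug -> NurseID breaks BCNF: {AdmitDate, Drug}⁺ = {AdmitDate, Drug, NurseID}, so {AdmitDate, Drug} is not a superkey.
Its right-hand attributes {NurseID} are all prime, as are those of every other non-superkey FD — the relation is in 3NF.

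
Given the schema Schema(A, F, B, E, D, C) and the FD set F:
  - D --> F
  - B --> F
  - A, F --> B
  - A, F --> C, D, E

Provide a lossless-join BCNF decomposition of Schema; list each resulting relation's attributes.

{A, B, C, D, E}; {D, F}

Candidate keys of the original relation: {A, B}, {A, D}, {A, F}.
Within {A, B, C, D, E, F}: {D}⁺ ∩ {A, B, C, D, E, F} = {D, F}, not the whole set, so D --> F violates BCNF; decompose into {D, F} and {A, B, C, D, E}.
{D, F}: every determinant is a superkey — BCNF.
{A, B, C, D, E}: every determinant is a superkey — BCNF.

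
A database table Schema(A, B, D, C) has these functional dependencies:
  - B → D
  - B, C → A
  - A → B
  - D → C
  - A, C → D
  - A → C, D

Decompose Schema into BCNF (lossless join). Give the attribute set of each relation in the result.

{A, B, D}; {C, D}

Candidate keys of the original relation: {A}, {B}.
In {A, B, C, D}, {D} is not a superkey ({D}⁺ restricted to this set is {C, D}), so split on D → C into {C, D} and {A, B, D}.
{C, D} has no BCNF violation.
{A, B, D} has no BCNF violation.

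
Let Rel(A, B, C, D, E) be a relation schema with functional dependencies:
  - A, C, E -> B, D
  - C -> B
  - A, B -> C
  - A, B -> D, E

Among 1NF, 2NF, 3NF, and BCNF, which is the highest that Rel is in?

Candidate keys: {A, B}, {A, C}. Prime attributes: {A, B, C}.
C -> B breaks BCNF: {C}⁺ = {B, C}, so {C} is not a superkey.
But every attribute on its right side ({B}) is prime, and the same holds for every other non-superkey FD, so 3NF still holds.

3NF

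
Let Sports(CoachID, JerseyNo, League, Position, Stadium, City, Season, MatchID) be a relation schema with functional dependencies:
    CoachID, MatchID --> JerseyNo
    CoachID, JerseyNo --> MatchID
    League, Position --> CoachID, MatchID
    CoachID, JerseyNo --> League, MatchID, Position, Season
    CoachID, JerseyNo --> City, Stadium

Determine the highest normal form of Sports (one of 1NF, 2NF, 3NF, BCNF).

Candidate keys: {CoachID, JerseyNo}, {CoachID, MatchID}, {League, Position}. Prime attributes: {CoachID, JerseyNo, League, MatchID, Position}.
The left-hand side of every FD is a superkey, so BCNF is satisfied.

BCNF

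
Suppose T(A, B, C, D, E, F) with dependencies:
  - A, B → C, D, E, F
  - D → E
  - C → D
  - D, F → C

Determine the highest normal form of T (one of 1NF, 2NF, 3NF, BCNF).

2NF

Candidate key: {A, B}. Prime attributes: {A, B}.
D → E: {D}⁺ = {D, E}, which is not all of the attributes, so the left side is not a superkey — BCNF is violated.
Because {E} is non-prime and the left side of D → E is not a superkey, the relation is not in 3NF.
No proper subset of a key has a non-prime attribute in its closure, so there is no partial dependency; 2NF holds.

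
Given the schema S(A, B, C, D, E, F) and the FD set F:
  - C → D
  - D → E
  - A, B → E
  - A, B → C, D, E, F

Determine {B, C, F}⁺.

Start with {B, C, F}.
C → D applies; add {D} → now {B, C, D, F}.
D → E applies; add {E} → now {B, C, D, E, F}.
No further FD applies.

{B, C, D, E, F}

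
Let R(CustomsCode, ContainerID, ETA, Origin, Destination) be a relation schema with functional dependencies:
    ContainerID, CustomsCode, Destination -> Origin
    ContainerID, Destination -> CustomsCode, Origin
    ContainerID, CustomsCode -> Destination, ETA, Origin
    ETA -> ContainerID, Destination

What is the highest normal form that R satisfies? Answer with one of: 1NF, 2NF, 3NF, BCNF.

BCNF

Candidate keys: {ContainerID, CustomsCode}, {ContainerID, Destination}, {ETA}. Prime attributes: {ContainerID, CustomsCode, Destination, ETA}.
Each dependency's left side is a superkey — BCNF holds.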